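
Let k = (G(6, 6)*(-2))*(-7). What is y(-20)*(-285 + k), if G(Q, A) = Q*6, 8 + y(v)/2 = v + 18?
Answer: -4380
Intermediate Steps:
y(v) = 20 + 2*v (y(v) = -16 + 2*(v + 18) = -16 + 2*(18 + v) = -16 + (36 + 2*v) = 20 + 2*v)
G(Q, A) = 6*Q
k = 504 (k = ((6*6)*(-2))*(-7) = (36*(-2))*(-7) = -72*(-7) = 504)
y(-20)*(-285 + k) = (20 + 2*(-20))*(-285 + 504) = (20 - 40)*219 = -20*219 = -4380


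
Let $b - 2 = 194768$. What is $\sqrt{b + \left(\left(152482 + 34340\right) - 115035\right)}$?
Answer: $\sqrt{266557} \approx 516.29$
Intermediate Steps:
$b = 194770$ ($b = 2 + 194768 = 194770$)
$\sqrt{b + \left(\left(152482 + 34340\right) - 115035\right)} = \sqrt{194770 + \left(\left(152482 + 34340\right) - 115035\right)} = \sqrt{194770 + \left(186822 - 115035\right)} = \sqrt{194770 + 71787} = \sqrt{266557}$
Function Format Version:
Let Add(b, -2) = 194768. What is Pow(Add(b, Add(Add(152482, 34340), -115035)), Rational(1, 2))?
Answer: Pow(266557, Rational(1, 2)) ≈ 516.29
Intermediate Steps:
b = 194770 (b = Add(2, 194768) = 194770)
Pow(Add(b, Add(Add(152482, 34340), -115035)), Rational(1, 2)) = Pow(Add(194770, Add(Add(152482, 34340), -115035)), Rational(1, 2)) = Pow(Add(194770, Add(186822, -115035)), Rational(1, 2)) = Pow(Add(194770, 71787), Rational(1, 2)) = Pow(266557, Rational(1, 2))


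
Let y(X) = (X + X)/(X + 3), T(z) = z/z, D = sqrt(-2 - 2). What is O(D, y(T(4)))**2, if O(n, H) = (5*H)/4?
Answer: 25/64 ≈ 0.39063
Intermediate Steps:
D = 2*I (D = sqrt(-4) = 2*I ≈ 2.0*I)
T(z) = 1
y(X) = 2*X/(3 + X) (y(X) = (2*X)/(3 + X) = 2*X/(3 + X))
O(n, H) = 5*H/4 (O(n, H) = (5*H)*(1/4) = 5*H/4)
O(D, y(T(4)))**2 = (5*(2*1/(3 + 1))/4)**2 = (5*(2*1/4)/4)**2 = (5*(2*1*(1/4))/4)**2 = ((5/4)*(1/2))**2 = (5/8)**2 = 25/64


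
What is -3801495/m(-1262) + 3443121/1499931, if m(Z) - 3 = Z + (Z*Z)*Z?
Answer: 256521955907936/111656973931811 ≈ 2.2974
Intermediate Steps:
m(Z) = 3 + Z + Z**3 (m(Z) = 3 + (Z + (Z*Z)*Z) = 3 + (Z + Z**2*Z) = 3 + (Z + Z**3) = 3 + Z + Z**3)
-3801495/m(-1262) + 3443121/1499931 = -3801495/(3 - 1262 + (-1262)**3) + 3443121/1499931 = -3801495/(3 - 1262 - 2009916728) + 3443121*(1/1499931) = -3801495/(-2009917987) + 127523/55553 = -3801495*(-1/2009917987) + 127523/55553 = 3801495/2009917987 + 127523/55553 = 256521955907936/111656973931811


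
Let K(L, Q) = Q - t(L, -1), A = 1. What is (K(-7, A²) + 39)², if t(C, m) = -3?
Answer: 1849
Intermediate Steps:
K(L, Q) = 3 + Q (K(L, Q) = Q - 1*(-3) = Q + 3 = 3 + Q)
(K(-7, A²) + 39)² = ((3 + 1²) + 39)² = ((3 + 1) + 39)² = (4 + 39)² = 43² = 1849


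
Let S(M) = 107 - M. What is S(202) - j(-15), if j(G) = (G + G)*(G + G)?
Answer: -995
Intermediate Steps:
j(G) = 4*G² (j(G) = (2*G)*(2*G) = 4*G²)
S(202) - j(-15) = (107 - 1*202) - 4*(-15)² = (107 - 202) - 4*225 = -95 - 1*900 = -95 - 900 = -995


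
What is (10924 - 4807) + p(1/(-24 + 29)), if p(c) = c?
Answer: 30586/5 ≈ 6117.2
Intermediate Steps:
(10924 - 4807) + p(1/(-24 + 29)) = (10924 - 4807) + 1/(-24 + 29) = 6117 + 1/5 = 6117 + ⅕ = 30586/5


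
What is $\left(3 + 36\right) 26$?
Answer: $1014$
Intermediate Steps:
$\left(3 + 36\right) 26 = 39 \cdot 26 = 1014$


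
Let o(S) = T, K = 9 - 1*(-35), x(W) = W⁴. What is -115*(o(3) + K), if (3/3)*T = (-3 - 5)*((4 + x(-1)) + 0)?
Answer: -460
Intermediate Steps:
K = 44 (K = 9 + 35 = 44)
T = -40 (T = (-3 - 5)*((4 + (-1)⁴) + 0) = -8*((4 + 1) + 0) = -8*(5 + 0) = -8*5 = -40)
o(S) = -40
-115*(o(3) + K) = -115*(-40 + 44) = -115*4 = -460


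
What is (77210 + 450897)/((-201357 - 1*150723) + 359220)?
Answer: 528107/7140 ≈ 73.965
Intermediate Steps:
(77210 + 450897)/((-201357 - 1*150723) + 359220) = 528107/((-201357 - 150723) + 359220) = 528107/(-352080 + 359220) = 528107/7140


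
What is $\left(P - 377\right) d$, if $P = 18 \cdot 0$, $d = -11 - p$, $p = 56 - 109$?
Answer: $-15834$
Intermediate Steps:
$p = -53$
$d = 42$ ($d = -11 - -53 = -11 + 53 = 42$)
$P = 0$
$\left(P - 377\right) d = \left(0 - 377\right) 42 = \left(-377\right) 42 = -15834$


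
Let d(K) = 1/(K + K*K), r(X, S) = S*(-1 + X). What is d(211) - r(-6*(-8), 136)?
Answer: -285926943/44732 ≈ -6392.0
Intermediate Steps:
d(K) = 1/(K + K**2)
d(211) - r(-6*(-8), 136) = 1/(211*(1 + 211)) - 136*(-1 - 6*(-8)) = (1/211)/212 - 136*(-1 + 48) = (1/211)*(1/212) - 136*47 = 1/44732 - 1*6392 = 1/44732 - 6392 = -285926943/44732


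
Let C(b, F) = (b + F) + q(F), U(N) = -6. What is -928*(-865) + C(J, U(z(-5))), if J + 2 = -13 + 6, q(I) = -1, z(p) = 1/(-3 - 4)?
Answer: 802704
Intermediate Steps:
z(p) = -⅐ (z(p) = 1/(-7) = -⅐)
J = -9 (J = -2 + (-13 + 6) = -2 - 7 = -9)
C(b, F) = -1 + F + b (C(b, F) = (b + F) - 1 = (F + b) - 1 = -1 + F + b)
-928*(-865) + C(J, U(z(-5))) = -928*(-865) + (-1 - 6 - 9) = 802720 - 16 = 802704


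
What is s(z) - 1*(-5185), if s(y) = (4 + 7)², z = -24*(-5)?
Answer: 5306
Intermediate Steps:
z = 120
s(y) = 121 (s(y) = 11² = 121)
s(z) - 1*(-5185) = 121 - 1*(-5185) = 121 + 5185 = 5306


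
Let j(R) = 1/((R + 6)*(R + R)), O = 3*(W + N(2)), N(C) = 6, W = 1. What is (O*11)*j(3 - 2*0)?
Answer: 77/18 ≈ 4.2778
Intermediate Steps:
O = 21 (O = 3*(1 + 6) = 3*7 = 21)
j(R) = 1/(2*R*(6 + R)) (j(R) = 1/((6 + R)*(2*R)) = 1/(2*R*(6 + R)))
(O*11)*j(3 - 2*0) = (21*11)*(1/(2*(3 - 2*0)*(6 + (3 - 2*0)))) = 231*(1/(2*(3 + 0)*(6 + (3 + 0)))) = 231*((½)/(3*(6 + 3))) = 231*((½)*(⅓)/9) = 231*((½)*(⅓)*(⅑)) = 231*(1/54) = 77/18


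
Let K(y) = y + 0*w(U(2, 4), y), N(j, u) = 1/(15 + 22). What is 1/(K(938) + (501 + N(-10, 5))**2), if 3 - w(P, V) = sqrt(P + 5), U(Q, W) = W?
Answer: 1369/344941566 ≈ 3.9688e-6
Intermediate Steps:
w(P, V) = 3 - sqrt(5 + P) (w(P, V) = 3 - sqrt(P + 5) = 3 - sqrt(5 + P))
N(j, u) = 1/37
K(y) = y (K(y) = y + 0*(3 - sqrt(5 + 4)) = y + 0*(3 - sqrt(9)) = y + 0*(3 - 1*3) = y + 0*(3 - 3) = y + 0*0 = y + 0 = y)
1/(K(938) + (501 + N(-10, 5))**2) = 1/(938 + (501 + 1/37)**2) = 1/(938 + (18538/37)**2) = 1/(938 + 343657444/1369) = 1/(344941566/1369) = 1369/344941566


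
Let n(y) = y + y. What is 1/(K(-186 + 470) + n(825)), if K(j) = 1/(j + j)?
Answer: 568/937201 ≈ 0.00060606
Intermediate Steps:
K(j) = 1/(2*j)
n(y) = 2*y
1/(K(-186 + 470) + n(825)) = 1/(1/(2*(-186 + 470)) + 2*825) = 1/((½)/284 + 1650) = 1/((½)*(1/284) + 1650) = 1/(1/568 + 1650) = 1/(937201/568) = 568/937201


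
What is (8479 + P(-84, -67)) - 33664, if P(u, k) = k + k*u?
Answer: -19624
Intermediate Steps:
(8479 + P(-84, -67)) - 33664 = (8479 - 67*(1 - 84)) - 33664 = (8479 - 67*(-83)) - 33664 = (8479 + 5561) - 33664 = 14040 - 33664 = -19624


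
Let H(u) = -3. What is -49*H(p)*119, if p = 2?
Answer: 17493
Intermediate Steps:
-49*H(p)*119 = -49*(-3)*119 = 147*119 = 17493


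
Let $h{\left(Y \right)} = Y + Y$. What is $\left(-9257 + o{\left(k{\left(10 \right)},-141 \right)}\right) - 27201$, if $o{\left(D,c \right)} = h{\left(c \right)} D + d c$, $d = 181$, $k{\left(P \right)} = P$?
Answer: $-64799$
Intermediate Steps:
$h{\left(Y \right)} = 2 Y$
$o{\left(D,c \right)} = 181 c + 2 D c$ ($o{\left(D,c \right)} = 2 c D + 181 c = 2 D c + 181 c = 181 c + 2 D c$)
$\left(-9257 + o{\left(k{\left(10 \right)},-141 \right)}\right) - 27201 = \left(-9257 - 141 \left(181 + 2 \cdot 10\right)\right) - 27201 = \left(-9257 - 141 \left(181 + 20\right)\right) - 27201 = \left(-9257 - 28341\right) - 27201 = -37598 - 27201 = -64799$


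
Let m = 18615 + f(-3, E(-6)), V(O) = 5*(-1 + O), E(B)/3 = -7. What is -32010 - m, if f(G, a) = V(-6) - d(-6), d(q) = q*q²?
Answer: -50806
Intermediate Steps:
E(B) = -21 (E(B) = 3*(-7) = -21)
V(O) = -5 + 5*O
d(q) = q³
f(G, a) = 181 (f(G, a) = (-5 + 5*(-6)) - 1*(-6)³ = (-5 - 30) - 1*(-216) = -35 + 216 = 181)
m = 18796 (m = 18615 + 181 = 18796)
-32010 - m = -32010 - 1*18796 = -32010 - 18796 = -50806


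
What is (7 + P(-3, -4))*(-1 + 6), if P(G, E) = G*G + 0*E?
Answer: 80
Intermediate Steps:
P(G, E) = G**2 (P(G, E) = G**2 + 0 = G**2)
(7 + P(-3, -4))*(-1 + 6) = (7 + (-3)**2)*(-1 + 6) = (7 + 9)*5 = 16*5 = 80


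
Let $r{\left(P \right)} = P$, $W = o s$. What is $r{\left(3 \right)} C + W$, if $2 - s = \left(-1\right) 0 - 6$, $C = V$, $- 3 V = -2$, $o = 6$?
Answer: $50$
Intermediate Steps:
$V = \frac{2}{3}$ ($V = \left(- \frac{1}{3}\right) \left(-2\right) = \frac{2}{3} \approx 0.66667$)
$C = \frac{2}{3} \approx 0.66667$
$s = 8$ ($s = 2 - \left(\left(-1\right) 0 - 6\right) = 2 - \left(0 - 6\right) = 2 - -6 = 2 + 6 = 8$)
$W = 48$ ($W = 6 \cdot 8 = 48$)
$r{\left(3 \right)} C + W = 3 \cdot \frac{2}{3} + 48 = 2 + 48 = 50$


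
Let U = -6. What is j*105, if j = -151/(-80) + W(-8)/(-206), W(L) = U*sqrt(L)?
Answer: 3171/16 + 630*I*sqrt(2)/103 ≈ 198.19 + 8.65*I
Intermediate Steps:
W(L) = -6*sqrt(L)
j = 151/80 + 6*I*sqrt(2)/103 (j = -151/(-80) - 12*I*sqrt(2)/(-206) = -151*(-1/80) - 12*I*sqrt(2)*(-1/206) = 151/80 - 12*I*sqrt(2)*(-1/206) = 151/80 + 6*I*sqrt(2)/103 ≈ 1.8875 + 0.082381*I)
j*105 = (151/80 + 6*I*sqrt(2)/103)*105 = 3171/16 + 630*I*sqrt(2)/103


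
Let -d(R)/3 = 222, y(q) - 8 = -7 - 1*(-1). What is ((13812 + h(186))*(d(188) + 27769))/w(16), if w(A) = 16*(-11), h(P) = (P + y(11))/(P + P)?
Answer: -34815510989/16368 ≈ -2.1270e+6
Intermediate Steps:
y(q) = 2 (y(q) = 8 + (-7 - 1*(-1)) = 8 + (-7 + 1) = 8 - 6 = 2)
h(P) = (2 + P)/(2*P) (h(P) = (P + 2)/(P + P) = (2 + P)/((2*P)) = (2 + P)*(1/(2*P)) = (2 + P)/(2*P))
w(A) = -176
d(R) = -666 (d(R) = -3*222 = -666)
((13812 + h(186))*(d(188) + 27769))/w(16) = ((13812 + (1/2)*(2 + 186)/186)*(-666 + 27769))/(-176) = ((13812 + (1/2)*(1/186)*188)*27103)*(-1/176) = ((13812 + 47/93)*27103)*(-1/176) = ((1284563/93)*27103)*(-1/176) = (34815510989/93)*(-1/176) = -34815510989/16368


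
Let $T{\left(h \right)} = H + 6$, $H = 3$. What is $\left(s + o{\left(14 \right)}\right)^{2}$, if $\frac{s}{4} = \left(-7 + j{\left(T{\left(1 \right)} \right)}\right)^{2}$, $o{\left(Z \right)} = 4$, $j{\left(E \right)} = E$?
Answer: $400$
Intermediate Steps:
$T{\left(h \right)} = 9$ ($T{\left(h \right)} = 3 + 6 = 9$)
$s = 16$ ($s = 4 \left(-7 + 9\right)^{2} = 4 \cdot 2^{2} = 4 \cdot 4 = 16$)
$\left(s + o{\left(14 \right)}\right)^{2} = \left(16 + 4\right)^{2} = 20^{2} = 400$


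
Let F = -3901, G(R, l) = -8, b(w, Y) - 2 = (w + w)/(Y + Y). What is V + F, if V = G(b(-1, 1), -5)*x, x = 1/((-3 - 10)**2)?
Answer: -659277/169 ≈ -3901.0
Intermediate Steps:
b(w, Y) = 2 + w/Y (b(w, Y) = 2 + (w + w)/(Y + Y) = 2 + (2*w)/((2*Y)) = 2 + (2*w)*(1/(2*Y)) = 2 + w/Y)
x = 1/169 (x = 1/((-13)**2) = 1/169 ≈ 0.0059172)
V = -8/169 (V = -8*1/169 = -8/169 ≈ -0.047337)
V + F = -8/169 - 3901 = -659277/169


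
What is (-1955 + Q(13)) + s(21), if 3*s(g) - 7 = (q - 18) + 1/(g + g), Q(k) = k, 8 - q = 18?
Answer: -245573/126 ≈ -1949.0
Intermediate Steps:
q = -10 (q = 8 - 1*18 = 8 - 18 = -10)
s(g) = -7 + 1/(6*g) (s(g) = 7/3 + ((-10 - 18) + 1/(g + g))/3 = 7/3 + (-28 + 1/(2*g))/3 = 7/3 + (-28/3 + 1/(6*g)) = -7 + 1/(6*g))
(-1955 + Q(13)) + s(21) = (-1955 + 13) + (-7 + (1/6)/21) = -1942 + (-7 + (1/6)*(1/21)) = -1942 + (-7 + 1/126) = -1942 - 881/126 = -245573/126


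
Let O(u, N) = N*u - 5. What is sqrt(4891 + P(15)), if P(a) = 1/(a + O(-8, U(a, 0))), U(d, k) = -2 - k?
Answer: sqrt(3306342)/26 ≈ 69.936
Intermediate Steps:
O(u, N) = -5 + N*u
P(a) = 1/(11 + a) (P(a) = 1/(a + (-5 + (-2 - 1*0)*(-8))) = 1/(a + (-5 + (-2 + 0)*(-8))) = 1/(a + (-5 - 2*(-8))) = 1/(a + (-5 + 16)) = 1/(a + 11) = 1/(11 + a))
sqrt(4891 + P(15)) = sqrt(4891 + 1/(11 + 15)) = sqrt(4891 + 1/26) = sqrt(127167/26) = sqrt(3306342)/26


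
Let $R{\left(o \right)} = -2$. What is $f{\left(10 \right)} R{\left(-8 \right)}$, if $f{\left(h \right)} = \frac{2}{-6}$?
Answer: $\frac{2}{3} \approx 0.66667$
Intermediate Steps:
$f{\left(h \right)} = - \frac{1}{3}$ ($f{\left(h \right)} = 2 \left(- \frac{1}{6}\right) = - \frac{1}{3}$)
$f{\left(10 \right)} R{\left(-8 \right)} = \left(- \frac{1}{3}\right) \left(-2\right) = \frac{2}{3}$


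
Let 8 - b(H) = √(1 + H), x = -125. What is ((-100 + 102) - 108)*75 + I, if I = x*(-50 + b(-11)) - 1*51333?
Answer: -54033 + 125*I*√10 ≈ -54033.0 + 395.28*I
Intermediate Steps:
b(H) = 8 - √(1 + H)
I = -46083 + 125*I*√10 (I = -125*(-50 + (8 - √(1 - 11))) - 1*51333 = -125*(-50 + (8 - √(-10))) - 51333 = -125*(-50 + (8 - I*√10)) - 51333 = -125*(-42 - I*√10) - 51333 = (5250 + 125*I*√10) - 51333 = -46083 + 125*I*√10 ≈ -46083.0 + 395.28*I)
((-100 + 102) - 108)*75 + I = ((-100 + 102) - 108)*75 + (-46083 + 125*I*√10) = (2 - 108)*75 + (-46083 + 125*I*√10) = -106*75 + (-46083 + 125*I*√10) = -7950 + (-46083 + 125*I*√10) = -54033 + 125*I*√10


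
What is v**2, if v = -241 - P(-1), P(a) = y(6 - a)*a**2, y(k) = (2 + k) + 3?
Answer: 64009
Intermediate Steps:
y(k) = 5 + k
P(a) = a**2*(11 - a) (P(a) = (5 + (6 - a))*a**2 = (11 - a)*a**2 = a**2*(11 - a))
v = -253 (v = -241 - (-1)**2*(11 - 1*(-1)) = -241 - (11 + 1) = -241 - 12 = -253)
v**2 = (-253)**2 = 64009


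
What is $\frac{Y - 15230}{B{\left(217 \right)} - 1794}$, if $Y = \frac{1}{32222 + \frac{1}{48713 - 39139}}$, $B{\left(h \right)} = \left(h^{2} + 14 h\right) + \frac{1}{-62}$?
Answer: $- \frac{291298004673952}{924445291545705} \approx -0.31511$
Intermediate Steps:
$B{\left(h \right)} = - \frac{1}{62} + h^{2} + 14 h$ ($B{\left(h \right)} = \left(h^{2} + 14 h\right) - \frac{1}{62} = - \frac{1}{62} + h^{2} + 14 h$)
$Y = \frac{9574}{308493429}$ ($Y = \frac{1}{32222 + \frac{1}{9574}} = \frac{1}{\frac{308493429}{9574}} = \frac{9574}{308493429} \approx 3.1035 \cdot 10^{-5}$)
$\frac{Y - 15230}{B{\left(217 \right)} - 1794} = \frac{\frac{9574}{308493429} - 15230}{\left(- \frac{1}{62} + 217^{2} + 14 \cdot 217\right) - 1794} = - \frac{4698354914096}{308493429 \left(\left(- \frac{1}{62} + 47089 + 3038\right) - 1794\right)} = - \frac{4698354914096}{308493429 \left(\frac{3107873}{62} - 1794\right)} = - \frac{4698354914096}{308493429 \cdot \frac{2996645}{62}} = \left(- \frac{4698354914096}{308493429}\right) \frac{62}{2996645} = - \frac{291298004673952}{924445291545705}$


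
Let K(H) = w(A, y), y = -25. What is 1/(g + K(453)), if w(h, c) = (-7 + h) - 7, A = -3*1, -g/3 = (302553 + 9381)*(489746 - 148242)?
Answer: -1/319580126225 ≈ -3.1291e-12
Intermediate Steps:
g = -319580126208 (g = -3*(302553 + 9381)*(489746 - 148242) = -935802*341504 = -3*106526708736 = -319580126208)
A = -3
w(h, c) = -14 + h
K(H) = -17 (K(H) = -14 - 3 = -17)
1/(g + K(453)) = 1/(-319580126208 - 17) = 1/(-319580126225) = -1/319580126225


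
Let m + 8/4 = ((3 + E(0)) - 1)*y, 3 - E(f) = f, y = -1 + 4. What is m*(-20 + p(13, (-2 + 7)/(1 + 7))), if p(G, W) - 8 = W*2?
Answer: -559/4 ≈ -139.75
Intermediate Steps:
y = 3
E(f) = 3 - f
p(G, W) = 8 + 2*W (p(G, W) = 8 + W*2 = 8 + 2*W)
m = 13 (m = -2 + ((3 + (3 - 1*0)) - 1)*3 = -2 + ((3 + (3 + 0)) - 1)*3 = -2 + ((3 + 3) - 1)*3 = -2 + (6 - 1)*3 = -2 + 5*3 = -2 + 15 = 13)
m*(-20 + p(13, (-2 + 7)/(1 + 7))) = 13*(-20 + (8 + 2*((-2 + 7)/(1 + 7)))) = 13*(-20 + (8 + 2*(5/8))) = 13*(-20 + (8 + 5/4)) = 13*(-20 + 37/4) = 13*(-43/4) = -559/4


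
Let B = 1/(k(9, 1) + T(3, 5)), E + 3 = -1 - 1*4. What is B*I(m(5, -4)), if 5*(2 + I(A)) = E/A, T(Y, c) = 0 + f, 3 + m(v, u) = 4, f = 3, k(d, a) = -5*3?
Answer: 3/10 ≈ 0.30000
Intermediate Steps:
k(d, a) = -15
m(v, u) = 1 (m(v, u) = -3 + 4 = 1)
T(Y, c) = 3 (T(Y, c) = 0 + 3 = 3)
E = -8 (E = -3 + (-1 - 1*4) = -3 + (-1 - 4) = -3 - 5 = -8)
I(A) = -2 - 8/(5*A) (I(A) = -2 + (-8/A)/5 = -2 - 8/(5*A))
B = -1/12 (B = 1/(-15 + 3) = 1/(-12) = -1/12 ≈ -0.083333)
B*I(m(5, -4)) = -(-2 - 8/5/1)/12 = -(-2 - 8/5*1)/12 = -(-2 - 8/5)/12 = -1/12*(-18/5) = 3/10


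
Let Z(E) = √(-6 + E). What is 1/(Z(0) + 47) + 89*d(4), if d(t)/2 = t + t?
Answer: 3154207/2215 - I*√6/2215 ≈ 1424.0 - 0.0011059*I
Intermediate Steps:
d(t) = 4*t (d(t) = 2*(t + t) = 2*(2*t) = 4*t)
1/(Z(0) + 47) + 89*d(4) = 1/(√(-6 + 0) + 47) + 89*(4*4) = 1/(√(-6) + 47) + 89*16 = 1/(I*√6 + 47) + 1424 = 1/(47 + I*√6) + 1424 = 1424 + 1/(47 + I*√6)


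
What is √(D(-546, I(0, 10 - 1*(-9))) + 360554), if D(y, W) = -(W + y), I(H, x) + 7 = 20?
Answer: √361087 ≈ 600.91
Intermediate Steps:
I(H, x) = 13 (I(H, x) = -7 + 20 = 13)
D(y, W) = -W - y
√(D(-546, I(0, 10 - 1*(-9))) + 360554) = √((-1*13 - 1*(-546)) + 360554) = √((-13 + 546) + 360554) = √(533 + 360554) = √361087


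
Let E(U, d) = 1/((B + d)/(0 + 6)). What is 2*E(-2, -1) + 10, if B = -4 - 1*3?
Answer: 17/2 ≈ 8.5000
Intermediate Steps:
B = -7 (B = -4 - 3 = -7)
E(U, d) = 1/(-7/6 + d/6) (E(U, d) = 1/((-7 + d)/(0 + 6)) = 1/((-7 + d)/6) = 1/((-7 + d)*(⅙)) = 1/(-7/6 + d/6))
2*E(-2, -1) + 10 = 2*(6/(-7 - 1)) + 10 = 2*(6/(-8)) + 10 = 2*(6*(-⅛)) + 10 = 2*(-¾) + 10 = -3/2 + 10 = 17/2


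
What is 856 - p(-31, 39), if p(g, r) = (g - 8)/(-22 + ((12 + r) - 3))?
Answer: 1715/2 ≈ 857.50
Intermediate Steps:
p(g, r) = (-8 + g)/(-13 + r) (p(g, r) = (-8 + g)/(-22 + (9 + r)) = (-8 + g)/(-13 + r))
856 - p(-31, 39) = 856 - (-8 - 31)/(-13 + 39) = 856 - (-39)/26 = 856 - 1*(-3/2) = 856 + 3/2 = 1715/2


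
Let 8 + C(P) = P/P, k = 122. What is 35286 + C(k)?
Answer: 35279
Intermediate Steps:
C(P) = -7 (C(P) = -8 + P/P = -8 + 1 = -7)
35286 + C(k) = 35286 - 7 = 35279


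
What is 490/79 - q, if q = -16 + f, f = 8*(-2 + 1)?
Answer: 2386/79 ≈ 30.203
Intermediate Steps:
f = -8 (f = 8*(-1) = -8)
q = -24 (q = -16 - 8 = -24)
490/79 - q = 490/79 - 1*(-24) = 490*(1/79) + 24 = 490/79 + 24 = 2386/79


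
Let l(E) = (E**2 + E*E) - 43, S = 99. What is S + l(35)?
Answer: 2506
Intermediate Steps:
l(E) = -43 + 2*E**2 (l(E) = (E**2 + E**2) - 43 = 2*E**2 - 43 = -43 + 2*E**2)
S + l(35) = 99 + (-43 + 2*35**2) = 99 + (-43 + 2*1225) = 99 + (-43 + 2450) = 99 + 2407 = 2506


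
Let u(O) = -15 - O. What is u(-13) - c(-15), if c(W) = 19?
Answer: -21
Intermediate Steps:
u(-13) - c(-15) = (-15 - 1*(-13)) - 1*19 = (-15 + 13) - 19 = -2 - 19 = -21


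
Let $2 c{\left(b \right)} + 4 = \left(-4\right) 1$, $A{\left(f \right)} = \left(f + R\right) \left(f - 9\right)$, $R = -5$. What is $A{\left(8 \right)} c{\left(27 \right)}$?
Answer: $12$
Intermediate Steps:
$A{\left(f \right)} = \left(-9 + f\right) \left(-5 + f\right)$ ($A{\left(f \right)} = \left(f - 5\right) \left(f - 9\right) = \left(-5 + f\right) \left(-9 + f\right) = \left(-9 + f\right) \left(-5 + f\right)$)
$c{\left(b \right)} = -4$ ($c{\left(b \right)} = -2 + \frac{\left(-4\right) 1}{2} = -2 + \frac{1}{2} \left(-4\right) = -2 - 2 = -4$)
$A{\left(8 \right)} c{\left(27 \right)} = \left(45 + 8^{2} - 112\right) \left(-4\right) = \left(45 + 64 - 112\right) \left(-4\right) = \left(-3\right) \left(-4\right) = 12$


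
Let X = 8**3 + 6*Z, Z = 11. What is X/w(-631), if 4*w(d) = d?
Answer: -2312/631 ≈ -3.6640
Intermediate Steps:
w(d) = d/4
X = 578 (X = 8**3 + 6*11 = 512 + 66 = 578)
X/w(-631) = 578/(((1/4)*(-631))) = 578/(-631/4) = 578*(-4/631) = -2312/631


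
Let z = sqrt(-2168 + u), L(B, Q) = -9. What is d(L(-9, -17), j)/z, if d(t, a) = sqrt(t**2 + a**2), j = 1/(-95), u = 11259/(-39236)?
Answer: -2*I*sqrt(610041023573584838)/8082116165 ≈ -0.19328*I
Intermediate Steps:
u = -11259/39236 (u = 11259*(-1/39236) = -11259/39236 ≈ -0.28696)
j = -1/95 ≈ -0.010526
z = I*sqrt(834499762763)/19618 (z = sqrt(-2168 - 11259/39236) = sqrt(-85074907/39236) = I*sqrt(834499762763)/19618 ≈ 46.565*I)
d(t, a) = sqrt(a**2 + t**2)
d(L(-9, -17), j)/z = sqrt((-1/95)**2 + (-9)**2)/((I*sqrt(834499762763)/19618)) = sqrt(1/9025 + 81)*(-2*I*sqrt(834499762763)/85074907) = sqrt(731026/9025)*(-2*I*sqrt(834499762763)/85074907) = (sqrt(731026)/95)*(-2*I*sqrt(834499762763)/85074907) = -2*I*sqrt(610041023573584838)/8082116165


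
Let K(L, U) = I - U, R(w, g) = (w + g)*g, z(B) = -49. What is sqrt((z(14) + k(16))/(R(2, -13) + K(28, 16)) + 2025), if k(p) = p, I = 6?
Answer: 2*sqrt(8953959)/133 ≈ 44.997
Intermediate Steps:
R(w, g) = g*(g + w) (R(w, g) = (g + w)*g = g*(g + w))
K(L, U) = 6 - U
sqrt((z(14) + k(16))/(R(2, -13) + K(28, 16)) + 2025) = sqrt((-49 + 16)/(-13*(-13 + 2) + (6 - 1*16)) + 2025) = sqrt(-33/(-13*(-11) + (6 - 16)) + 2025) = sqrt(-33/(143 - 10) + 2025) = sqrt(-33/133 + 2025) = sqrt(269292/133) = 2*sqrt(8953959)/133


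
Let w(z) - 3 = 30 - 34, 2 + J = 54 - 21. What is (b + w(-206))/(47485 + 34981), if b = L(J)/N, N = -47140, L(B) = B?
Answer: -47171/3887447240 ≈ -1.2134e-5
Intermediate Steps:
J = 31 (J = -2 + (54 - 21) = -2 + 33 = 31)
w(z) = -1 (w(z) = 3 + (30 - 34) = 3 - 4 = -1)
b = -31/47140 (b = 31/(-47140) = 31*(-1/47140) = -31/47140 ≈ -0.00065762)
(b + w(-206))/(47485 + 34981) = (-31/47140 - 1)/(47485 + 34981) = -47171/47140/82466 = -47171/47140*1/82466 = -47171/3887447240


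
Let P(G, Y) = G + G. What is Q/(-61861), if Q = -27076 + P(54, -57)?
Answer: 26968/61861 ≈ 0.43595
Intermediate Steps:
P(G, Y) = 2*G
Q = -26968 (Q = -27076 + 2*54 = -27076 + 108 = -26968)
Q/(-61861) = -26968/(-61861) = -26968*(-1/61861) = 26968/61861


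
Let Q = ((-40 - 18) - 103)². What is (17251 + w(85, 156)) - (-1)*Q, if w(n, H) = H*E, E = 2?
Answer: 43484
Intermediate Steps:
Q = 25921 (Q = (-58 - 103)² = (-161)² = 25921)
w(n, H) = 2*H (w(n, H) = H*2 = 2*H)
(17251 + w(85, 156)) - (-1)*Q = (17251 + 2*156) - (-1)*25921 = (17251 + 312) - 1*(-25921) = 17563 + 25921 = 43484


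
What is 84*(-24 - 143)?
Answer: -14028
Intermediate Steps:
84*(-24 - 143) = 84*(-167) = -14028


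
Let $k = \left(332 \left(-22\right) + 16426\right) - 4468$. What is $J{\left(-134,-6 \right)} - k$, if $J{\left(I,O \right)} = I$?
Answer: $-4788$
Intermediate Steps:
$k = 4654$ ($k = \left(-7304 + 16426\right) - 4468 = 9122 - 4468 = 4654$)
$J{\left(-134,-6 \right)} - k = -134 - 4654 = -4788$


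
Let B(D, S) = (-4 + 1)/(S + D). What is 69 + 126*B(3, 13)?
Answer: 363/8 ≈ 45.375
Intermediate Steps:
B(D, S) = -3/(D + S)
69 + 126*B(3, 13) = 69 + 126*(-3/(3 + 13)) = 69 + 126*(-3/16) = 69 - 189/8 = 363/8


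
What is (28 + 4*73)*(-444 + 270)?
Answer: -55680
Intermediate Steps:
(28 + 4*73)*(-444 + 270) = (28 + 292)*(-174) = 320*(-174) = -55680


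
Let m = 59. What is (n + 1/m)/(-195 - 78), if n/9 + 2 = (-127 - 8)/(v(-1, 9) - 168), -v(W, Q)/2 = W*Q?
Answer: 833/23010 ≈ 0.036202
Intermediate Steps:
v(W, Q) = -2*Q*W (v(W, Q) = -2*W*Q = -2*Q*W)
n = -99/10 (n = -18 + 9*((-127 - 8)/(-2*9*(-1) - 168)) = -18 + 9*(-135/(18 - 168)) = -18 + 9*(-135/(-150)) = -18 + 9*(-135*(-1/150)) = -18 + 9*(9/10) = -18 + 81/10 = -99/10 ≈ -9.9000)
(n + 1/m)/(-195 - 78) = (-99/10 + 1/59)/(-195 - 78) = (-99/10 + 1/59)/(-273) = -1/273*(-5831/590) = 833/23010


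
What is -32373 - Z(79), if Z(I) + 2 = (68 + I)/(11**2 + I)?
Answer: -6474347/200 ≈ -32372.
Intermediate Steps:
Z(I) = -2 + (68 + I)/(121 + I) (Z(I) = -2 + (68 + I)/(11**2 + I) = -2 + (68 + I)/(121 + I))
-32373 - Z(79) = -32373 - (-174 - 1*79)/(121 + 79) = -32373 - (-174 - 79)/200 = -32373 - (-253)/200 = -32373 - 1*(-253/200) = -32373 + 253/200 = -6474347/200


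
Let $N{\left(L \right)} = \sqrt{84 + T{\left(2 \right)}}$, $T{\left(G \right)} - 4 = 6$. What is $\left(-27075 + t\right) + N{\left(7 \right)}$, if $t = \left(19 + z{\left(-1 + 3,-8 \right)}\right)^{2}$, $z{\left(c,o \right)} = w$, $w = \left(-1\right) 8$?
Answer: $-26954 + \sqrt{94} \approx -26944.0$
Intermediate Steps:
$T{\left(G \right)} = 10$ ($T{\left(G \right)} = 4 + 6 = 10$)
$w = -8$
$z{\left(c,o \right)} = -8$
$N{\left(L \right)} = \sqrt{94}$ ($N{\left(L \right)} = \sqrt{84 + 10} = \sqrt{94}$)
$t = 121$ ($t = \left(19 - 8\right)^{2} = 11^{2} = 121$)
$\left(-27075 + t\right) + N{\left(7 \right)} = \left(-27075 + 121\right) + \sqrt{94} = -26954 + \sqrt{94}$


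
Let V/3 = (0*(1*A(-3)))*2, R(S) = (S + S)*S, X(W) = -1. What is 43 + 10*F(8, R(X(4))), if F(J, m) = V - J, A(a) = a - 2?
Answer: -37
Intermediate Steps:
A(a) = -2 + a
R(S) = 2*S**2 (R(S) = (2*S)*S = 2*S**2)
V = 0 (V = 3*((0*(1*(-2 - 3)))*2) = 3*((0*(1*(-5)))*2) = 3*((0*(-5))*2) = 3*(0*2) = 3*0 = 0)
F(J, m) = -J (F(J, m) = 0 - J = -J)
43 + 10*F(8, R(X(4))) = 43 + 10*(-1*8) = 43 + 10*(-8) = 43 - 80 = -37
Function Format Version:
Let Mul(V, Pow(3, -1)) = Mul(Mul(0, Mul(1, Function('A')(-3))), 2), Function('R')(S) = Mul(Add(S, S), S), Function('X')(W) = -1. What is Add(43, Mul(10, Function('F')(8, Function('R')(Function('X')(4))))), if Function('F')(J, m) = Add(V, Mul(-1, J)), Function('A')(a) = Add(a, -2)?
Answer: -37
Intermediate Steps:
Function('A')(a) = Add(-2, a)
Function('R')(S) = Mul(2, Pow(S, 2)) (Function('R')(S) = Mul(Mul(2, S), S) = Mul(2, Pow(S, 2)))
V = 0 (V = Mul(3, Mul(Mul(0, Mul(1, Add(-2, -3))), 2)) = Mul(3, Mul(Mul(0, Mul(1, -5)), 2)) = Mul(3, Mul(Mul(0, -5), 2)) = Mul(3, Mul(0, 2)) = Mul(3, 0) = 0)
Function('F')(J, m) = Mul(-1, J) (Function('F')(J, m) = Add(0, Mul(-1, J)) = Mul(-1, J))
Add(43, Mul(10, Function('F')(8, Function('R')(Function('X')(4))))) = Add(43, Mul(10, Mul(-1, 8))) = Add(43, Mul(10, -8)) = Add(43, -80) = -37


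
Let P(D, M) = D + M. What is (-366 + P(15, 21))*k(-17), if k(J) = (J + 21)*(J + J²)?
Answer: -359040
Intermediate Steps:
k(J) = (21 + J)*(J + J²)
(-366 + P(15, 21))*k(-17) = (-366 + (15 + 21))*(-17*(21 + (-17)² + 22*(-17))) = (-366 + 36)*(-17*(21 + 289 - 374)) = -(-5610)*(-64) = -330*1088 = -359040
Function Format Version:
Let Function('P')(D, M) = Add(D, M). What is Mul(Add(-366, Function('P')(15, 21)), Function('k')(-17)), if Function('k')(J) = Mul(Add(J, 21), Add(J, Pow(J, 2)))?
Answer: -359040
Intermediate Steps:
Function('k')(J) = Mul(Add(21, J), Add(J, Pow(J, 2)))
Mul(Add(-366, Function('P')(15, 21)), Function('k')(-17)) = Mul(Add(-366, Add(15, 21)), Mul(-17, Add(21, Pow(-17, 2), Mul(22, -17)))) = Mul(Add(-366, 36), Mul(-17, Add(21, 289, -374))) = Mul(-330, Mul(-17, -64)) = Mul(-330, 1088) = -359040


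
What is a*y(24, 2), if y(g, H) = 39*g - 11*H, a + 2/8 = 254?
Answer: 463855/2 ≈ 2.3193e+5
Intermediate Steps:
a = 1015/4 (a = -1/4 + 254 = 1015/4 ≈ 253.75)
y(g, H) = -11*H + 39*g
a*y(24, 2) = 1015*(-11*2 + 39*24)/4 = 1015*(-22 + 936)/4 = (1015/4)*914 = 463855/2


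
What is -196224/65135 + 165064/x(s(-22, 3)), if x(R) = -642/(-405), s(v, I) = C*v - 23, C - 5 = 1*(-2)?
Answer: 103671635676/995635 ≈ 1.0413e+5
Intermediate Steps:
C = 3 (C = 5 + 1*(-2) = 5 - 2 = 3)
s(v, I) = -23 + 3*v (s(v, I) = 3*v - 23 = -23 + 3*v)
x(R) = 214/135 (x(R) = -642*(-1/405) = 214/135)
-196224/65135 + 165064/x(s(-22, 3)) = -196224/65135 + 165064/(214/135) = -196224*1/65135 + 165064*(135/214) = -28032/9305 + 11141820/107 = 103671635676/995635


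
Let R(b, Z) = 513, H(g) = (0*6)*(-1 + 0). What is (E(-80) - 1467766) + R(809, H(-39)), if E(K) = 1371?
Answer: -1465882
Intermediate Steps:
H(g) = 0 (H(g) = 0*(-1) = 0)
(E(-80) - 1467766) + R(809, H(-39)) = (1371 - 1467766) + 513 = -1466395 + 513 = -1465882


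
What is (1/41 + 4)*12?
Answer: 1980/41 ≈ 48.293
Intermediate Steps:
(1/41 + 4)*12 = (165/41)*12 = 1980/41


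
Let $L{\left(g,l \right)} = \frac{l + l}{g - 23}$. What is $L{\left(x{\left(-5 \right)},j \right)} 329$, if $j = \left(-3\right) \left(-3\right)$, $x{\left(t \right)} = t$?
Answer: $- \frac{423}{2} \approx -211.5$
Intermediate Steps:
$j = 9$
$L{\left(g,l \right)} = \frac{2 l}{-23 + g}$
$L{\left(x{\left(-5 \right)},j \right)} 329 = 2 \cdot 9 \frac{1}{-23 - 5} \cdot 329 = 2 \cdot 9 \frac{1}{-28} \cdot 329 = 2 \cdot 9 \left(- \frac{1}{28}\right) 329 = \left(- \frac{9}{14}\right) 329 = - \frac{423}{2}$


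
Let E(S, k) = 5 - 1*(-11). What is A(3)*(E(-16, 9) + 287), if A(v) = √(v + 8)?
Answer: 303*√11 ≈ 1004.9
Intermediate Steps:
A(v) = √(8 + v)
E(S, k) = 16 (E(S, k) = 5 + 11 = 16)
A(3)*(E(-16, 9) + 287) = √(8 + 3)*(16 + 287) = √11*303 = 303*√11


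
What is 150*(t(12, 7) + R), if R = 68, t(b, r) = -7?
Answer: 9150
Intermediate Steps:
150*(t(12, 7) + R) = 150*(-7 + 68) = 150*61 = 9150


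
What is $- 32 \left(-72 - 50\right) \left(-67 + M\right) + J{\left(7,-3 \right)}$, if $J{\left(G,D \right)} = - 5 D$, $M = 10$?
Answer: $-222513$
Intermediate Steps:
$- 32 \left(-72 - 50\right) \left(-67 + M\right) + J{\left(7,-3 \right)} = - 32 \left(-72 - 50\right) \left(-67 + 10\right) - -15 = - 32 \left(\left(-122\right) \left(-57\right)\right) + 15 = \left(-32\right) 6954 + 15 = -222528 + 15 = -222513$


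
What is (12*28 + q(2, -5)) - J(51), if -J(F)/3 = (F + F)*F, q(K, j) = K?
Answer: 15944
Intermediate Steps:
J(F) = -6*F² (J(F) = -3*(F + F)*F = -3*2*F*F = -6*F²)
(12*28 + q(2, -5)) - J(51) = (12*28 + 2) - (-6)*51² = (336 + 2) - (-6)*2601 = 338 - 1*(-15606) = 338 + 15606 = 15944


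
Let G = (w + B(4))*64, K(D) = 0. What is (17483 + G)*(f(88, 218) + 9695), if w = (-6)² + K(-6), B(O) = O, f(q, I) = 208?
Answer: 198485829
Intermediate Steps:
w = 36 (w = (-6)² + 0 = 36 + 0 = 36)
G = 2560 (G = (36 + 4)*64 = 40*64 = 2560)
(17483 + G)*(f(88, 218) + 9695) = (17483 + 2560)*(208 + 9695) = 20043*9903 = 198485829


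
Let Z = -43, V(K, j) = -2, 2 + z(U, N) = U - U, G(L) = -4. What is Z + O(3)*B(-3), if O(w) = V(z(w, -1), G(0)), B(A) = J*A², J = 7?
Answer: -169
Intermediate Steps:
B(A) = 7*A²
z(U, N) = -2 (z(U, N) = -2 + (U - U) = -2 + 0 = -2)
O(w) = -2
Z + O(3)*B(-3) = -43 - 14*(-3)² = -43 - 14*9 = -43 - 2*63 = -43 - 126 = -169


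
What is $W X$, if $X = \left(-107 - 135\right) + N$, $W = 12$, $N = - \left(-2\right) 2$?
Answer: $-2856$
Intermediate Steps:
$N = 4$ ($N = \left(-1\right) \left(-4\right) = 4$)
$X = -238$ ($X = \left(-107 - 135\right) + 4 = -242 + 4 = -238$)
$W X = 12 \left(-238\right) = -2856$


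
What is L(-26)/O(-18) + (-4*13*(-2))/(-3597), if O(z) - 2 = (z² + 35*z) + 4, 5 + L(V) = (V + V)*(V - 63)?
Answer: -5553377/359700 ≈ -15.439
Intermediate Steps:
L(V) = -5 + 2*V*(-63 + V) (L(V) = -5 + (V + V)*(V - 63) = -5 + (2*V)*(-63 + V) = -5 + 2*V*(-63 + V))
O(z) = 6 + z² + 35*z (O(z) = 2 + ((z² + 35*z) + 4) = 2 + (4 + z² + 35*z) = 6 + z² + 35*z)
L(-26)/O(-18) + (-4*13*(-2))/(-3597) = (-5 - 126*(-26) + 2*(-26)²)/(6 + (-18)² + 35*(-18)) + (-4*13*(-2))/(-3597) = (-5 + 3276 + 2*676)/(6 + 324 - 630) - 52*(-2)*(-1/3597) = (-5 + 3276 + 1352)/(-300) + 104*(-1/3597) = 4623*(-1/300) - 104/3597 = -1541/100 - 104/3597 = -5553377/359700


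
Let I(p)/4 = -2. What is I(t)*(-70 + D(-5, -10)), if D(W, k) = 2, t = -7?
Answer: 544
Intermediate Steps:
I(p) = -8 (I(p) = 4*(-2) = -8)
I(t)*(-70 + D(-5, -10)) = -8*(-70 + 2) = -8*(-68) = 544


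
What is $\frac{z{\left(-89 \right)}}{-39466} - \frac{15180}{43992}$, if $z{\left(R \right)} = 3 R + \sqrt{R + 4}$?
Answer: $- \frac{12236417}{36170589} - \frac{i \sqrt{85}}{39466} \approx -0.3383 - 0.00023361 i$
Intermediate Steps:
$z{\left(R \right)} = \sqrt{4 + R} + 3 R$ ($z{\left(R \right)} = 3 R + \sqrt{4 + R} = \sqrt{4 + R} + 3 R$)
$\frac{z{\left(-89 \right)}}{-39466} - \frac{15180}{43992} = \frac{\sqrt{4 - 89} + 3 \left(-89\right)}{-39466} - \frac{15180}{43992} = \left(\sqrt{-85} - 267\right) \left(- \frac{1}{39466}\right) - \frac{1265}{3666} = \left(i \sqrt{85} - 267\right) \left(- \frac{1}{39466}\right) - \frac{1265}{3666} = \left(-267 + i \sqrt{85}\right) \left(- \frac{1}{39466}\right) - \frac{1265}{3666} = \left(\frac{267}{39466} - \frac{i \sqrt{85}}{39466}\right) - \frac{1265}{3666} = - \frac{12236417}{36170589} - \frac{i \sqrt{85}}{39466}$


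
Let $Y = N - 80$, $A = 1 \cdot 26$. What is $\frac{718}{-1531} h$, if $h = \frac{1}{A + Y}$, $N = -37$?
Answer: $\frac{718}{139321} \approx 0.0051536$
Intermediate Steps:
$A = 26$
$Y = -117$ ($Y = -37 - 80 = -117$)
$h = - \frac{1}{91}$ ($h = \frac{1}{26 - 117} = \frac{1}{-91} = - \frac{1}{91} \approx -0.010989$)
$\frac{718}{-1531} h = \frac{718}{-1531} \left(- \frac{1}{91}\right) = 718 \left(- \frac{1}{1531}\right) \left(- \frac{1}{91}\right) = \left(- \frac{718}{1531}\right) \left(- \frac{1}{91}\right) = \frac{718}{139321}$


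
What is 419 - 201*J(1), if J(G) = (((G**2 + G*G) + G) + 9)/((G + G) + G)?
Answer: -385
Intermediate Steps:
J(G) = (9 + G + 2*G**2)/(3*G) (J(G) = (((G**2 + G**2) + G) + 9)/(2*G + G) = ((2*G**2 + G) + 9)/((3*G)) = ((G + 2*G**2) + 9)*(1/(3*G)) = (9 + G + 2*G**2)*(1/(3*G)) = (9 + G + 2*G**2)/(3*G))
419 - 201*J(1) = 419 - 67*(9 + 1*(1 + 2*1))/1 = 419 - 67*(9 + 1*(1 + 2)) = 419 - 67*(9 + 1*3) = 419 - 67*(9 + 3) = 419 - 67*12 = 419 - 201*4 = 419 - 804 = -385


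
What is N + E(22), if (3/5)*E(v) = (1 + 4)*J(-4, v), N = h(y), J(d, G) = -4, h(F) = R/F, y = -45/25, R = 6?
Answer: -110/3 ≈ -36.667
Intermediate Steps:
y = -9/5 (y = -45*1/25 = -9/5 ≈ -1.8000)
h(F) = 6/F
N = -10/3 (N = 6/(-9/5) = 6*(-5/9) = -10/3 ≈ -3.3333)
E(v) = -100/3 (E(v) = 5*((1 + 4)*(-4))/3 = 5*(5*(-4))/3 = (5/3)*(-20) = -100/3)
N + E(22) = -10/3 - 100/3 = -110/3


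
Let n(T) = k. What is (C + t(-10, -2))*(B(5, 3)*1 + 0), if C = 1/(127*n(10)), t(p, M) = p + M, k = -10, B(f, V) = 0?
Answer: 0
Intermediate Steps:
t(p, M) = M + p
n(T) = -10
C = -1/1270 (C = 1/(127*(-10)) = (1/127)*(-⅒) = -1/1270 ≈ -0.00078740)
(C + t(-10, -2))*(B(5, 3)*1 + 0) = (-1/1270 + (-2 - 10))*(0*1 + 0) = (-1/1270 - 12)*(0 + 0) = -15241/1270*0 = 0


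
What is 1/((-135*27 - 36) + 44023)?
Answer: 1/40342 ≈ 2.4788e-5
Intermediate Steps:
1/((-135*27 - 36) + 44023) = 1/((-3645 - 36) + 44023) = 1/(-3681 + 44023) = 1/40342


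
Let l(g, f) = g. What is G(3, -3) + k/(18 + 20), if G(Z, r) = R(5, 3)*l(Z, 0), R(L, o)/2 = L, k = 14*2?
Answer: 584/19 ≈ 30.737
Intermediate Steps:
k = 28
R(L, o) = 2*L
G(Z, r) = 10*Z (G(Z, r) = (2*5)*Z = 10*Z)
G(3, -3) + k/(18 + 20) = 10*3 + 28/(18 + 20) = 30 + 28/38 = 30 + (1/38)*28 = 30 + 14/19 = 584/19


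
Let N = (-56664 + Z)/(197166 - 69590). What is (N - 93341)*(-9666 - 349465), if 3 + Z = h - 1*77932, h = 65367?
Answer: 534572807382111/15947 ≈ 3.3522e+10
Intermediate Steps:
Z = -12568 (Z = -3 + (65367 - 1*77932) = -3 + (65367 - 77932) = -3 - 12565 = -12568)
N = -8654/15947 (N = (-56664 - 12568)/(197166 - 69590) = -69232/127576 = -69232*1/127576 = -8654/15947 ≈ -0.54267)
(N - 93341)*(-9666 - 349465) = (-8654/15947 - 93341)*(-9666 - 349465) = -1488517581/15947*(-359131) = 534572807382111/15947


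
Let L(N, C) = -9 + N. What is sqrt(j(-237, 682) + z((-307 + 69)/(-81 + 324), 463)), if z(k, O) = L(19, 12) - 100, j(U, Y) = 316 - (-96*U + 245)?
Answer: I*sqrt(22771) ≈ 150.9*I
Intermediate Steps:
j(U, Y) = 71 + 96*U (j(U, Y) = 316 - (245 - 96*U) = 316 + (-245 + 96*U) = 71 + 96*U)
z(k, O) = -90 (z(k, O) = (-9 + 19) - 100 = 10 - 100 = -90)
sqrt(j(-237, 682) + z((-307 + 69)/(-81 + 324), 463)) = sqrt((71 + 96*(-237)) - 90) = sqrt((71 - 22752) - 90) = sqrt(-22681 - 90) = sqrt(-22771) = I*sqrt(22771)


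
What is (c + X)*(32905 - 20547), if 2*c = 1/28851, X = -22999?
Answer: -8200078587163/28851 ≈ -2.8422e+8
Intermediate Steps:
c = 1/57702 (c = (1/2)/28851 = (1/2)*(1/28851) = 1/57702 ≈ 1.7330e-5)
(c + X)*(32905 - 20547) = (1/57702 - 22999)*(32905 - 20547) = -1327088297/57702*12358 = -8200078587163/28851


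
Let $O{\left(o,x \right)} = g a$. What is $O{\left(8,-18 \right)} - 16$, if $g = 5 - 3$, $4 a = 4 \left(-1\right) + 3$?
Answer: $- \frac{33}{2} \approx -16.5$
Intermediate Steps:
$a = - \frac{1}{4}$ ($a = \frac{4 \left(-1\right) + 3}{4} = \frac{-4 + 3}{4} = \frac{1}{4} \left(-1\right) = - \frac{1}{4} \approx -0.25$)
$g = 2$ ($g = 5 - 3 = 2$)
$O{\left(o,x \right)} = - \frac{1}{2}$ ($O{\left(o,x \right)} = 2 \left(- \frac{1}{4}\right) = - \frac{1}{2}$)
$O{\left(8,-18 \right)} - 16 = - \frac{1}{2} - 16 = - \frac{33}{2}$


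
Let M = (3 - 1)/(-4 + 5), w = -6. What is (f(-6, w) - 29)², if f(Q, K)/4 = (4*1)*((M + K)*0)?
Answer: 841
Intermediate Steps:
M = 2 (M = 2/1 = 2*1 = 2)
f(Q, K) = 0 (f(Q, K) = 4*((4*1)*((2 + K)*0)) = 4*(4*0) = 4*0 = 0)
(f(-6, w) - 29)² = (0 - 29)² = (-29)² = 841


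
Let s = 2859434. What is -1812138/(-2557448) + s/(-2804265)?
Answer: -1115569297931/3585880957860 ≈ -0.31110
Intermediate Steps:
-1812138/(-2557448) + s/(-2804265) = -1812138/(-2557448) + 2859434/(-2804265) = -1812138*(-1/2557448) + 2859434*(-1/2804265) = 906069/1278724 - 2859434/2804265 = -1115569297931/3585880957860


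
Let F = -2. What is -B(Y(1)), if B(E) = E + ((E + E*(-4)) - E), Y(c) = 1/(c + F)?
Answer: -3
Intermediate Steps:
Y(c) = 1/(-2 + c) (Y(c) = 1/(c - 2) = 1/(-2 + c))
B(E) = -3*E (B(E) = E + ((E - 4*E) - E) = E + (-3*E - E) = E - 4*E = -3*E)
-B(Y(1)) = -(-3)/(-2 + 1) = -(-3)/(-1) = -(-3)*(-1) = -1*3 = -3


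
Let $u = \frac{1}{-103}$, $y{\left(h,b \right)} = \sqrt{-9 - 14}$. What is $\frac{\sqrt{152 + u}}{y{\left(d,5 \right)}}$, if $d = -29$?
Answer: $- \frac{i \sqrt{37086695}}{2369} \approx - 2.5707 i$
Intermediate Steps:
$y{\left(h,b \right)} = i \sqrt{23}$ ($y{\left(h,b \right)} = \sqrt{-23} = i \sqrt{23}$)
$u = - \frac{1}{103} \approx -0.0097087$
$\frac{\sqrt{152 + u}}{y{\left(d,5 \right)}} = \frac{\sqrt{152 - \frac{1}{103}}}{i \sqrt{23}} = \sqrt{\frac{15655}{103}} \left(- \frac{i \sqrt{23}}{23}\right) = \frac{\sqrt{1612465}}{103} \left(- \frac{i \sqrt{23}}{23}\right) = - \frac{i \sqrt{37086695}}{2369}$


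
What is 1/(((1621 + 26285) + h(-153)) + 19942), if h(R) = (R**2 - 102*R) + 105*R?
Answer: 1/70798 ≈ 1.4125e-5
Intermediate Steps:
h(R) = R**2 + 3*R
1/(((1621 + 26285) + h(-153)) + 19942) = 1/(((1621 + 26285) - 153*(3 - 153)) + 19942) = 1/((27906 - 153*(-150)) + 19942) = 1/((27906 + 22950) + 19942) = 1/(50856 + 19942) = 1/70798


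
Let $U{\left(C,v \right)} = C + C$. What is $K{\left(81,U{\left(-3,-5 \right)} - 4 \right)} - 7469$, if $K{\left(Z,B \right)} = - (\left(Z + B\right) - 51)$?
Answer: $-7489$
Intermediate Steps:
$U{\left(C,v \right)} = 2 C$
$K{\left(Z,B \right)} = 51 - B - Z$ ($K{\left(Z,B \right)} = - (\left(B + Z\right) - 51) = - (-51 + B + Z) = 51 - B - Z$)
$K{\left(81,U{\left(-3,-5 \right)} - 4 \right)} - 7469 = \left(51 - \left(2 \left(-3\right) - 4\right) - 81\right) - 7469 = \left(51 - \left(-6 - 4\right) - 81\right) - 7469 = \left(51 - -10 - 81\right) - 7469 = \left(51 + 10 - 81\right) - 7469 = -20 - 7469 = -7489$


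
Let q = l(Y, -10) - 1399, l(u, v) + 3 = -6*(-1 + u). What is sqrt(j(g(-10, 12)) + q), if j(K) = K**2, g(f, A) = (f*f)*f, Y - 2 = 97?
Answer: 3*sqrt(110890) ≈ 999.00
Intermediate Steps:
Y = 99 (Y = 2 + 97 = 99)
g(f, A) = f**3 (g(f, A) = f**2*f = f**3)
l(u, v) = 3 - 6*u (l(u, v) = -3 - 6*(-1 + u) = -3 + (6 - 6*u) = 3 - 6*u)
q = -1990 (q = (3 - 6*99) - 1399 = (3 - 594) - 1399 = -591 - 1399 = -1990)
sqrt(j(g(-10, 12)) + q) = sqrt(((-10)**3)**2 - 1990) = sqrt((-1000)**2 - 1990) = sqrt(1000000 - 1990) = sqrt(998010) = 3*sqrt(110890)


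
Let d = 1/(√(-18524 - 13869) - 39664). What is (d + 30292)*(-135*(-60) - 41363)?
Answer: -1585226502726804412/1573265289 + 33263*I*√32393/1573265289 ≈ -1.0076e+9 + 0.0038053*I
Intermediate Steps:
d = 1/(-39664 + I*√32393) (d = 1/(√(-32393) - 39664) = 1/(I*√32393 - 39664) = 1/(-39664 + I*√32393) ≈ -2.5211e-5 - 1.144e-7*I)
(d + 30292)*(-135*(-60) - 41363) = ((-39664/1573265289 - I*√32393/1573265289) + 30292)*(-135*(-60) - 41363) = (47657352094724/1573265289 - I*√32393/1573265289)*(8100 - 41363) = (47657352094724/1573265289 - I*√32393/1573265289)*(-33263) = -1585226502726804412/1573265289 + 33263*I*√32393/1573265289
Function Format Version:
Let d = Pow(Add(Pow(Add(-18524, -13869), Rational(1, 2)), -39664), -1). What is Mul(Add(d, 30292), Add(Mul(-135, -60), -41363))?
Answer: Add(Rational(-1585226502726804412, 1573265289), Mul(Rational(33263, 1573265289), I, Pow(32393, Rational(1, 2)))) ≈ Add(-1.0076e+9, Mul(0.0038053, I))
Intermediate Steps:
d = Pow(Add(-39664, Mul(I, Pow(32393, Rational(1, 2)))), -1) (d = Pow(Add(Pow(-32393, Rational(1, 2)), -39664), -1) = Pow(Add(Mul(I, Pow(32393, Rational(1, 2))), -39664), -1) = Pow(Add(-39664, Mul(I, Pow(32393, Rational(1, 2)))), -1) ≈ Add(-2.5211e-5, Mul(-1.144e-7, I)))
Mul(Add(d, 30292), Add(Mul(-135, -60), -41363)) = Mul(Add(Add(Rational(-39664, 1573265289), Mul(Rational(-1, 1573265289), I, Pow(32393, Rational(1, 2)))), 30292), Add(Mul(-135, -60), -41363)) = Mul(Add(Rational(47657352094724, 1573265289), Mul(Rational(-1, 1573265289), I, Pow(32393, Rational(1, 2)))), Add(8100, -41363)) = Mul(Add(Rational(47657352094724, 1573265289), Mul(Rational(-1, 1573265289), I, Pow(32393, Rational(1, 2)))), -33263) = Add(Rational(-1585226502726804412, 1573265289), Mul(Rational(33263, 1573265289), I, Pow(32393, Rational(1, 2))))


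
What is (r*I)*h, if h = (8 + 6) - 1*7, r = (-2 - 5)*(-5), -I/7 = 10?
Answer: -17150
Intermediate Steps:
I = -70 (I = -7*10 = -70)
r = 35 (r = -7*(-5) = 35)
h = 7 (h = 14 - 7 = 7)
(r*I)*h = (35*(-70))*7 = -2450*7 = -17150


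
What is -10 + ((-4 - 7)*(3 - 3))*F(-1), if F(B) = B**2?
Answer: -10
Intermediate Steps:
-10 + ((-4 - 7)*(3 - 3))*F(-1) = -10 + ((-4 - 7)*(3 - 3))*(-1)**2 = -10 - 11*0*1 = -10 + 0*1 = -10 + 0 = -10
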